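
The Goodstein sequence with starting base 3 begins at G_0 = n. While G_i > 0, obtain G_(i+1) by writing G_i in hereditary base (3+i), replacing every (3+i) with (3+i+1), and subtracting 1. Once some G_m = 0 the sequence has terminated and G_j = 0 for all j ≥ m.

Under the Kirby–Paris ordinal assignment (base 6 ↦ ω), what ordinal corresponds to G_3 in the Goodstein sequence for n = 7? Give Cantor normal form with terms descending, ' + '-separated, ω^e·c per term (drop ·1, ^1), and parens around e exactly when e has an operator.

ω + 3

base 3: 7 = 2·3 + 1; at 4: 2·4 + 1 = 9; next = 8
base 4: 8 = 2·4; at 5: 2·5 = 10; next = 9
base 5: 9 = 5 + 4; at 6: 6 + 4 = 10; next = 9
base 6: 9 = 6 + 3; at 7: 7 + 3 = 10; next = 9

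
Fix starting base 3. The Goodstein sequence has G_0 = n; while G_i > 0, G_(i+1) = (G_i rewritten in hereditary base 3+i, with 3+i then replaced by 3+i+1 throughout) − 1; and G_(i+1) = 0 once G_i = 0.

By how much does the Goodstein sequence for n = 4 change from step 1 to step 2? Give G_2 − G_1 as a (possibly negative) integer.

0

base 3: 4 = 3 + 1; at 4: 4 + 1 = 5; next = 4
base 4: 4 = 4; at 5: 5 = 5; next = 4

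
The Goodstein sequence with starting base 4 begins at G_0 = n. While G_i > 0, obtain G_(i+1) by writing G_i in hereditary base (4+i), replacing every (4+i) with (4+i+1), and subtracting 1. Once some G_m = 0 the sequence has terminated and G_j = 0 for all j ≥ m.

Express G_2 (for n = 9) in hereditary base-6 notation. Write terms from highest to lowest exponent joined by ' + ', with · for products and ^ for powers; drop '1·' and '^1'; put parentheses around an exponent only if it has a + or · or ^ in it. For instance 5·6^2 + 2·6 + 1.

6 + 5

step 0: 9 = 2·4 + 1; sub 5 for 4: 2·5 + 1; = 11; G_1 = 11−1 = 10
step 1: 10 = 2·5; sub 6 for 5: 2·6; = 12; G_2 = 12−1 = 11
step 2: 11 = 6 + 5; sub 7 for 6: 7 + 5; = 12; G_3 = 12−1 = 11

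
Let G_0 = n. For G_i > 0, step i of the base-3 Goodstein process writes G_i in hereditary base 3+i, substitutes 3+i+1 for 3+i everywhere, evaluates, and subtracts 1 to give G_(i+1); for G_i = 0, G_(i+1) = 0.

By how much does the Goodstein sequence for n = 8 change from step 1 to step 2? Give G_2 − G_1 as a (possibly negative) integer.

base 3: 8 = 2·3 + 2; at 4: 2·4 + 2 = 10; next = 9
base 4: 9 = 2·4 + 1; at 5: 2·5 + 1 = 11; next = 10

1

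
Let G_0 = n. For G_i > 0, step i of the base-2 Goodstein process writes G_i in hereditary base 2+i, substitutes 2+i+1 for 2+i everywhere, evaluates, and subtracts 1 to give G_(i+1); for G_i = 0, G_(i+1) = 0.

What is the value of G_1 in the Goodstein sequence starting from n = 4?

4 —HB2→ 2^2 —bump→ 3^3 = 27 —(−1)→ 26
26 —HB3→ 2·3^2 + 2·3 + 2 —bump→ 2·4^2 + 2·4 + 2 = 42 —(−1)→ 41

26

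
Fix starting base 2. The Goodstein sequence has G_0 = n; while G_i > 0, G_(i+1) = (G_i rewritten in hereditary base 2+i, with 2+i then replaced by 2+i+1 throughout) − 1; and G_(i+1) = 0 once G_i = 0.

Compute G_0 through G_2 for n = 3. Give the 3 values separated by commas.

3, 3, 3

base 2: 3 = 2 + 1; at 3: 3 + 1 = 4; next = 3
base 3: 3 = 3; at 4: 4 = 4; next = 3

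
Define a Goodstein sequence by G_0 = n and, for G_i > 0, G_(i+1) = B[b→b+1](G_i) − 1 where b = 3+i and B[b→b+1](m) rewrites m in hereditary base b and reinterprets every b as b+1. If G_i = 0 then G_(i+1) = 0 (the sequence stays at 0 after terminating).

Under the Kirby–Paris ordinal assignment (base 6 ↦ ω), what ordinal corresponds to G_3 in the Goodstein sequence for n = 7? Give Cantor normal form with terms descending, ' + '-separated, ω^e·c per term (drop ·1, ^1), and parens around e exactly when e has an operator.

i=0: 7 = 2·3 + 1 (b=3); 3→4: 2·4 + 1 = 9; 9−1 = 8
i=1: 8 = 2·4 (b=4); 4→5: 2·5 = 10; 10−1 = 9
i=2: 9 = 5 + 4 (b=5); 5→6: 6 + 4 = 10; 10−1 = 9
i=3: 9 = 6 + 3 (b=6); 6→7: 7 + 3 = 10; 10−1 = 9

ω + 3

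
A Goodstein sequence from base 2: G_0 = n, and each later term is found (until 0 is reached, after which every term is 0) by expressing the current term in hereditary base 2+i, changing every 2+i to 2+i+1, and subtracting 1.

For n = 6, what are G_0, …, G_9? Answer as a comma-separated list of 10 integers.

(0) 6|_2 = 2^2 + 2 ↦ 3^3 + 3|_3 = 30 ⇒ 29
(1) 29|_3 = 3^3 + 2 ↦ 4^4 + 2|_4 = 258 ⇒ 257
(2) 257|_4 = 4^4 + 1 ↦ 5^5 + 1|_5 = 3126 ⇒ 3125
(3) 3125|_5 = 5^5 ↦ 6^6|_6 = 46656 ⇒ 46655
(4) 46655|_6 = 5·6^5 + 5·6^4 + 5·6^3 + 5·6^2 + 5·6 + 5 ↦ 5·7^5 + 5·7^4 + 5·7^3 + 5·7^2 + 5·7 + 5|_7 = 98040 ⇒ 98039
(5) 98039|_7 = 5·7^5 + 5·7^4 + 5·7^3 + 5·7^2 + 5·7 + 4 ↦ 5·8^5 + 5·8^4 + 5·8^3 + 5·8^2 + 5·8 + 4|_8 = 187244 ⇒ 187243
(6) 187243|_8 = 5·8^5 + 5·8^4 + 5·8^3 + 5·8^2 + 5·8 + 3 ↦ 5·9^5 + 5·9^4 + 5·9^3 + 5·9^2 + 5·9 + 3|_9 = 332148 ⇒ 332147
(7) 332147|_9 = 5·9^5 + 5·9^4 + 5·9^3 + 5·9^2 + 5·9 + 2 ↦ 5·10^5 + 5·10^4 + 5·10^3 + 5·10^2 + 5·10 + 2|_10 = 555552 ⇒ 555551
(8) 555551|_10 = 5·10^5 + 5·10^4 + 5·10^3 + 5·10^2 + 5·10 + 1 ↦ 5·11^5 + 5·11^4 + 5·11^3 + 5·11^2 + 5·11 + 1|_11 = 885776 ⇒ 885775

6, 29, 257, 3125, 46655, 98039, 187243, 332147, 555551, 885775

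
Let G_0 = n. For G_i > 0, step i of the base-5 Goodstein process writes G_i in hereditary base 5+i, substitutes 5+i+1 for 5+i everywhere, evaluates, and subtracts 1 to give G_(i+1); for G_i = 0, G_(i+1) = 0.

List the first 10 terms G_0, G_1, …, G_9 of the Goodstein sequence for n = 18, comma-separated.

base 5: 18 = 3·5 + 3; at 6: 3·6 + 3 = 21; next = 20
base 6: 20 = 3·6 + 2; at 7: 3·7 + 2 = 23; next = 22
base 7: 22 = 3·7 + 1; at 8: 3·8 + 1 = 25; next = 24
base 8: 24 = 3·8; at 9: 3·9 = 27; next = 26
base 9: 26 = 2·9 + 8; at 10: 2·10 + 8 = 28; next = 27
base 10: 27 = 2·10 + 7; at 11: 2·11 + 7 = 29; next = 28
base 11: 28 = 2·11 + 6; at 12: 2·12 + 6 = 30; next = 29
base 12: 29 = 2·12 + 5; at 13: 2·13 + 5 = 31; next = 30
base 13: 30 = 2·13 + 4; at 14: 2·14 + 4 = 32; next = 31

18, 20, 22, 24, 26, 27, 28, 29, 30, 31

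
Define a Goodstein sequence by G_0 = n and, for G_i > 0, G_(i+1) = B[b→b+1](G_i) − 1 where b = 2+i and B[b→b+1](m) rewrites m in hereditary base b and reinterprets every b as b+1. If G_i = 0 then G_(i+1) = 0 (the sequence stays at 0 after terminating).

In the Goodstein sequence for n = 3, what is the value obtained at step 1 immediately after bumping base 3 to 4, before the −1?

G_0 = 3. HB_2(3) = 2 + 1. Bump = 4. G_1 = 3.
G_1 = 3. HB_3(3) = 3. Bump = 4. G_2 = 3.

4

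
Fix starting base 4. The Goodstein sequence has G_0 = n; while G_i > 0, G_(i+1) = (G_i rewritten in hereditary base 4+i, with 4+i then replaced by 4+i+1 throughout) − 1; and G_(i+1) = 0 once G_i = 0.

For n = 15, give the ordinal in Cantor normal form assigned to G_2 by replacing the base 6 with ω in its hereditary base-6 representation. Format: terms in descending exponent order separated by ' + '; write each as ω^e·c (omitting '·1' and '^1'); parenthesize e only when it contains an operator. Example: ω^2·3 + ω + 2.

ω·3 + 1

15 —HB4→ 3·4 + 3 —bump→ 3·5 + 3 = 18 —(−1)→ 17
17 —HB5→ 3·5 + 2 —bump→ 3·6 + 2 = 20 —(−1)→ 19
19 —HB6→ 3·6 + 1 —bump→ 3·7 + 1 = 22 —(−1)→ 21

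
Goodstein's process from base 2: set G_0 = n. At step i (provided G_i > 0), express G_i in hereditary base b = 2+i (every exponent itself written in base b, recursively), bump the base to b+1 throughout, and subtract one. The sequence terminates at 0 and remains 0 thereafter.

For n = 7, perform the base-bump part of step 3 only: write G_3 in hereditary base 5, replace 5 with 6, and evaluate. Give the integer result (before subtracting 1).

G_0 = 7. HB_2(7) = 2^2 + 2 + 1. Bump = 31. G_1 = 30.
G_1 = 30. HB_3(30) = 3^3 + 3. Bump = 260. G_2 = 259.
G_2 = 259. HB_4(259) = 4^4 + 3. Bump = 3128. G_3 = 3127.
G_3 = 3127. HB_5(3127) = 5^5 + 2. Bump = 46658. G_4 = 46657.

46658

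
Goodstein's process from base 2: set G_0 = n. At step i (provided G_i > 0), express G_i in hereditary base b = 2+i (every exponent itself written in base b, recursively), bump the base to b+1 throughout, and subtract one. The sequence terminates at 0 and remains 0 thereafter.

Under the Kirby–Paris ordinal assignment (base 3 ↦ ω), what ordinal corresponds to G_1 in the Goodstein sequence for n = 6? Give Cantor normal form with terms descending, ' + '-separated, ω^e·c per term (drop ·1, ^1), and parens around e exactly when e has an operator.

ω^ω + 2

6 —HB2→ 2^2 + 2 —bump→ 3^3 + 3 = 30 —(−1)→ 29
29 —HB3→ 3^3 + 2 —bump→ 4^4 + 2 = 258 —(−1)→ 257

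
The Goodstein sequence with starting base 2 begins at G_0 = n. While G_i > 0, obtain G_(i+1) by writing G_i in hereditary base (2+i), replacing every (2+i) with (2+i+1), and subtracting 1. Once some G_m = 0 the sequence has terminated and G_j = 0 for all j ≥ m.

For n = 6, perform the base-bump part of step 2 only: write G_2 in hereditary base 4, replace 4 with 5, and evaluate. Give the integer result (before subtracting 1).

3126

6 —HB2→ 2^2 + 2 —bump→ 3^3 + 3 = 30 —(−1)→ 29
29 —HB3→ 3^3 + 2 —bump→ 4^4 + 2 = 258 —(−1)→ 257
257 —HB4→ 4^4 + 1 —bump→ 5^5 + 1 = 3126 —(−1)→ 3125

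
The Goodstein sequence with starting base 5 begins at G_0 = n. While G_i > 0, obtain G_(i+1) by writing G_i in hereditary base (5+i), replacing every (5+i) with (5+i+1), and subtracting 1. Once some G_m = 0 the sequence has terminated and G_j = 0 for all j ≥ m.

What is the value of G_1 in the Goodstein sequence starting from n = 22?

22 —HB5→ 4·5 + 2 —bump→ 4·6 + 2 = 26 —(−1)→ 25
25 —HB6→ 4·6 + 1 —bump→ 4·7 + 1 = 29 —(−1)→ 28

25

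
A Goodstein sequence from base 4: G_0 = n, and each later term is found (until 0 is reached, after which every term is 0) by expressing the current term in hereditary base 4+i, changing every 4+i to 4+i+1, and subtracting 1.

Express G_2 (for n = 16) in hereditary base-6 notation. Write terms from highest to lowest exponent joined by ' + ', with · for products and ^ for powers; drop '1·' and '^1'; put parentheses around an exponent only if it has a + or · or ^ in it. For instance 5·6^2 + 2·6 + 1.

4·6 + 3

16 —HB4→ 4^2 —bump→ 5^2 = 25 —(−1)→ 24
24 —HB5→ 4·5 + 4 —bump→ 4·6 + 4 = 28 —(−1)→ 27
27 —HB6→ 4·6 + 3 —bump→ 4·7 + 3 = 31 —(−1)→ 30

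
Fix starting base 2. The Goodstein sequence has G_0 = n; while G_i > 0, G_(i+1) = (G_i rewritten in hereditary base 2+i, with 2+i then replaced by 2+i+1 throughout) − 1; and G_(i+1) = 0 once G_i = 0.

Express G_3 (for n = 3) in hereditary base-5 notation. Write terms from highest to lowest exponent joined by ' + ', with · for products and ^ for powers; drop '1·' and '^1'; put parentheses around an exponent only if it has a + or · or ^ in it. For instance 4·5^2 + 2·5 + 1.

2

(0) 3|_2 = 2 + 1 ↦ 3 + 1|_3 = 4 ⇒ 3
(1) 3|_3 = 3 ↦ 4|_4 = 4 ⇒ 3
(2) 3|_4 = 3 ↦ 3|_5 = 3 ⇒ 2
(3) 2|_5 = 2 ↦ 2|_6 = 2 ⇒ 1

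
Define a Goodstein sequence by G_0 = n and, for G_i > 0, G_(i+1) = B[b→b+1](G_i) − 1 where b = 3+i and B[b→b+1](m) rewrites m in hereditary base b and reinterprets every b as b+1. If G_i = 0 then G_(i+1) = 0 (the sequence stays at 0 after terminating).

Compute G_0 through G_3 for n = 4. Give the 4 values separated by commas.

[0] 4 ≡ 3 + 1 (base 3). Lift 4: 5. −1: 4.
[1] 4 ≡ 4 (base 4). Lift 5: 5. −1: 4.
[2] 4 ≡ 4 (base 5). Lift 6: 4. −1: 3.

4, 4, 4, 3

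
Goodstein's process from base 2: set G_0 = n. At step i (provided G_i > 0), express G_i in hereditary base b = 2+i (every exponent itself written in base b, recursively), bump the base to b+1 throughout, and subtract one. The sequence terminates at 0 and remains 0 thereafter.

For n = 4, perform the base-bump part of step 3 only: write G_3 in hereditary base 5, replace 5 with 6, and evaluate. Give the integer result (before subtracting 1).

84

G_0=4  [base 2] 2^2  →[2↦3]→  3^3 = 27  −1 ⇒ G_1=26
G_1=26  [base 3] 2·3^2 + 2·3 + 2  →[3↦4]→  2·4^2 + 2·4 + 2 = 42  −1 ⇒ G_2=41
G_2=41  [base 4] 2·4^2 + 2·4 + 1  →[4↦5]→  2·5^2 + 2·5 + 1 = 61  −1 ⇒ G_3=60
G_3=60  [base 5] 2·5^2 + 2·5  →[5↦6]→  2·6^2 + 2·6 = 84  −1 ⇒ G_4=83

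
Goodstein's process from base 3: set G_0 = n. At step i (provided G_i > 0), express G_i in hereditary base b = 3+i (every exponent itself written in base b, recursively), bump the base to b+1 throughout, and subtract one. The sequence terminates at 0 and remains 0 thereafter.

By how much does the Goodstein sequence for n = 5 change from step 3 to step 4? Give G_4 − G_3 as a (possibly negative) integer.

5 —HB3→ 3 + 2 —bump→ 4 + 2 = 6 —(−1)→ 5
5 —HB4→ 4 + 1 —bump→ 5 + 1 = 6 —(−1)→ 5
5 —HB5→ 5 —bump→ 6 = 6 —(−1)→ 5
5 —HB6→ 5 —bump→ 5 = 5 —(−1)→ 4

-1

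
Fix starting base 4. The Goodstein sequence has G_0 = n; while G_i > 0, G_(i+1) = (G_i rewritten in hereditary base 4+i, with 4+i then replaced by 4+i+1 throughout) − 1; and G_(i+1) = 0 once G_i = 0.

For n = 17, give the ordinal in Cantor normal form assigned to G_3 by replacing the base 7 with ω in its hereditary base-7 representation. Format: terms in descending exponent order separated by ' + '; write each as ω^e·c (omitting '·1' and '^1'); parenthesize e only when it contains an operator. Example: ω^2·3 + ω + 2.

ω·5 + 4

G_0=17  [base 4] 4^2 + 1  →[4↦5]→  5^2 + 1 = 26  −1 ⇒ G_1=25
G_1=25  [base 5] 5^2  →[5↦6]→  6^2 = 36  −1 ⇒ G_2=35
G_2=35  [base 6] 5·6 + 5  →[6↦7]→  5·7 + 5 = 40  −1 ⇒ G_3=39
G_3=39  [base 7] 5·7 + 4  →[7↦8]→  5·8 + 4 = 44  −1 ⇒ G_4=43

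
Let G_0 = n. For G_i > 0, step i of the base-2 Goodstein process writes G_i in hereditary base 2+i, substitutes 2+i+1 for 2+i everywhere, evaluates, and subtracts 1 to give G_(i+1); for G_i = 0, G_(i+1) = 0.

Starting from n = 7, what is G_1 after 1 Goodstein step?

step 0: 7 = 2^2 + 2 + 1; sub 3 for 2: 3^3 + 3 + 1; = 31; G_1 = 31−1 = 30
step 1: 30 = 3^3 + 3; sub 4 for 3: 4^4 + 4; = 260; G_2 = 260−1 = 259

30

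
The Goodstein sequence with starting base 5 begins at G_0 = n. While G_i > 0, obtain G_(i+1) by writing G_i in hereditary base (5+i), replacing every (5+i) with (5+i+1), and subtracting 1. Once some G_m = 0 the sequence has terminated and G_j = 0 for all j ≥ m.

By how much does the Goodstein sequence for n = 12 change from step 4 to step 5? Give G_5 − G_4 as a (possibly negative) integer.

G_0=12  [base 5] 2·5 + 2  →[5↦6]→  2·6 + 2 = 14  −1 ⇒ G_1=13
G_1=13  [base 6] 2·6 + 1  →[6↦7]→  2·7 + 1 = 15  −1 ⇒ G_2=14
G_2=14  [base 7] 2·7  →[7↦8]→  2·8 = 16  −1 ⇒ G_3=15
G_3=15  [base 8] 8 + 7  →[8↦9]→  9 + 7 = 16  −1 ⇒ G_4=15
G_4=15  [base 9] 9 + 6  →[9↦10]→  10 + 6 = 16  −1 ⇒ G_5=15

0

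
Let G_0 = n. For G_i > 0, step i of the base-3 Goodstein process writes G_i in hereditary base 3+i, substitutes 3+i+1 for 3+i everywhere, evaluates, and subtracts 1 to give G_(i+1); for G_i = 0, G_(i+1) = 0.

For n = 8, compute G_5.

i=0: 8 = 2·3 + 2 (b=3); 3→4: 2·4 + 2 = 10; 10−1 = 9
i=1: 9 = 2·4 + 1 (b=4); 4→5: 2·5 + 1 = 11; 11−1 = 10
i=2: 10 = 2·5 (b=5); 5→6: 2·6 = 12; 12−1 = 11
i=3: 11 = 6 + 5 (b=6); 6→7: 7 + 5 = 12; 12−1 = 11
i=4: 11 = 7 + 4 (b=7); 7→8: 8 + 4 = 12; 12−1 = 11

11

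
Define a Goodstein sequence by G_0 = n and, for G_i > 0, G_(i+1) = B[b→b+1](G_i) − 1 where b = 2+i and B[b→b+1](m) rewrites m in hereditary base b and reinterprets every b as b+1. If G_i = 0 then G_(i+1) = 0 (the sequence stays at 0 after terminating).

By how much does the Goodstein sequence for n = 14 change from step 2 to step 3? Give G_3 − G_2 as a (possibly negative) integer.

G_0=14  [base 2] 2^(2 + 1) + 2^2 + 2  →[2↦3]→  3^(3 + 1) + 3^3 + 3 = 111  −1 ⇒ G_1=110
G_1=110  [base 3] 3^(3 + 1) + 3^3 + 2  →[3↦4]→  4^(4 + 1) + 4^4 + 2 = 1282  −1 ⇒ G_2=1281
G_2=1281  [base 4] 4^(4 + 1) + 4^4 + 1  →[4↦5]→  5^(5 + 1) + 5^5 + 1 = 18751  −1 ⇒ G_3=18750

17469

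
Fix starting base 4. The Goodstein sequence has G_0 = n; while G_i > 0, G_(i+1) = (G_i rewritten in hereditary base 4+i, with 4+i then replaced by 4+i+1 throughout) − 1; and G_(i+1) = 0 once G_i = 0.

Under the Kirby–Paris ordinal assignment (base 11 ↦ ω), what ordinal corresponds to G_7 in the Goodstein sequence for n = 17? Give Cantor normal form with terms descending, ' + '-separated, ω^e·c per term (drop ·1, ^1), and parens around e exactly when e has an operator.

base 4: 17 = 4^2 + 1; at 5: 5^2 + 1 = 26; next = 25
base 5: 25 = 5^2; at 6: 6^2 = 36; next = 35
base 6: 35 = 5·6 + 5; at 7: 5·7 + 5 = 40; next = 39
base 7: 39 = 5·7 + 4; at 8: 5·8 + 4 = 44; next = 43
base 8: 43 = 5·8 + 3; at 9: 5·9 + 3 = 48; next = 47
base 9: 47 = 5·9 + 2; at 10: 5·10 + 2 = 52; next = 51
base 10: 51 = 5·10 + 1; at 11: 5·11 + 1 = 56; next = 55

ω·5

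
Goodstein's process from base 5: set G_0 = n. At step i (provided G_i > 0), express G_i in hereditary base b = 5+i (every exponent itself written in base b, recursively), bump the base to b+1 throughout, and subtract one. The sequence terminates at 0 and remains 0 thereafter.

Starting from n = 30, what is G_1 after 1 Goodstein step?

41

G_0 = 30. HB_5(30) = 5^2 + 5. Bump = 42. G_1 = 41.
G_1 = 41. HB_6(41) = 6^2 + 5. Bump = 54. G_2 = 53.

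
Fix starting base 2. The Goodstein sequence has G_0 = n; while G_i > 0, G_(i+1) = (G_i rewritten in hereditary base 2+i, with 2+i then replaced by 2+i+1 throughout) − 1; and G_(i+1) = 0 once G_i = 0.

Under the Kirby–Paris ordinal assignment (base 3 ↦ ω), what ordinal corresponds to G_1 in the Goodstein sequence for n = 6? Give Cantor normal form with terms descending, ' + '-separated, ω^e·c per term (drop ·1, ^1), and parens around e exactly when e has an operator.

i=0: 6 = 2^2 + 2 (b=2); 2→3: 3^3 + 3 = 30; 30−1 = 29
i=1: 29 = 3^3 + 2 (b=3); 3→4: 4^4 + 2 = 258; 258−1 = 257

ω^ω + 2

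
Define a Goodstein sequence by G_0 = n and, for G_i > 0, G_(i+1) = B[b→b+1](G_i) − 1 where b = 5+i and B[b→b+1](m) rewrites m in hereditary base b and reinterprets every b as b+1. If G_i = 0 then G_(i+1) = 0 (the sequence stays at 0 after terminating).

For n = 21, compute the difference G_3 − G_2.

2

i=0: 21 = 4·5 + 1 (b=5); 5→6: 4·6 + 1 = 25; 25−1 = 24
i=1: 24 = 4·6 (b=6); 6→7: 4·7 = 28; 28−1 = 27
i=2: 27 = 3·7 + 6 (b=7); 7→8: 3·8 + 6 = 30; 30−1 = 29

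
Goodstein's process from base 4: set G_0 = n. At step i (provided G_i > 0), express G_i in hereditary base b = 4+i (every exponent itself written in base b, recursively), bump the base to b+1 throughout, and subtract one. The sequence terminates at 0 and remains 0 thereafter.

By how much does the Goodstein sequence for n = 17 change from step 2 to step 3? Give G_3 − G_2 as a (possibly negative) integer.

4

G_0 = 17. HB_4(17) = 4^2 + 1. Bump = 26. G_1 = 25.
G_1 = 25. HB_5(25) = 5^2. Bump = 36. G_2 = 35.
G_2 = 35. HB_6(35) = 5·6 + 5. Bump = 40. G_3 = 39.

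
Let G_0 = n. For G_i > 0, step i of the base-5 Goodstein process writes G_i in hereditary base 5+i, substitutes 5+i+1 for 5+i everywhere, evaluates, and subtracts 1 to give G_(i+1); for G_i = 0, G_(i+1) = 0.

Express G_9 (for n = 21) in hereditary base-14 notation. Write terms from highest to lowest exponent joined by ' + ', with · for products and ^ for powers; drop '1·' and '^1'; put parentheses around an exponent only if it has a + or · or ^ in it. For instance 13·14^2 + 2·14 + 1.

2·14 + 13

G_0=21  [base 5] 4·5 + 1  →[5↦6]→  4·6 + 1 = 25  −1 ⇒ G_1=24
G_1=24  [base 6] 4·6  →[6↦7]→  4·7 = 28  −1 ⇒ G_2=27
G_2=27  [base 7] 3·7 + 6  →[7↦8]→  3·8 + 6 = 30  −1 ⇒ G_3=29
G_3=29  [base 8] 3·8 + 5  →[8↦9]→  3·9 + 5 = 32  −1 ⇒ G_4=31
G_4=31  [base 9] 3·9 + 4  →[9↦10]→  3·10 + 4 = 34  −1 ⇒ G_5=33
G_5=33  [base 10] 3·10 + 3  →[10↦11]→  3·11 + 3 = 36  −1 ⇒ G_6=35
G_6=35  [base 11] 3·11 + 2  →[11↦12]→  3·12 + 2 = 38  −1 ⇒ G_7=37
G_7=37  [base 12] 3·12 + 1  →[12↦13]→  3·13 + 1 = 40  −1 ⇒ G_8=39
G_8=39  [base 13] 3·13  →[13↦14]→  3·14 = 42  −1 ⇒ G_9=41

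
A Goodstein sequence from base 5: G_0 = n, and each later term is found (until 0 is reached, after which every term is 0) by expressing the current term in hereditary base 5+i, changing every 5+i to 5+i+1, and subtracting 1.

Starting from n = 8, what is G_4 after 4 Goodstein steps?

8

[0] 8 ≡ 5 + 3 (base 5). Lift 6: 9. −1: 8.
[1] 8 ≡ 6 + 2 (base 6). Lift 7: 9. −1: 8.
[2] 8 ≡ 7 + 1 (base 7). Lift 8: 9. −1: 8.
[3] 8 ≡ 8 (base 8). Lift 9: 9. −1: 8.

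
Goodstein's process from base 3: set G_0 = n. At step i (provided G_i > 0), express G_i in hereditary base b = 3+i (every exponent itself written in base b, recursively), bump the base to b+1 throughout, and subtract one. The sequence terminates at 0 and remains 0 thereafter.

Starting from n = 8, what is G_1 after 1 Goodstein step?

9

i=0: 8 = 2·3 + 2 (b=3); 3→4: 2·4 + 2 = 10; 10−1 = 9
i=1: 9 = 2·4 + 1 (b=4); 4→5: 2·5 + 1 = 11; 11−1 = 10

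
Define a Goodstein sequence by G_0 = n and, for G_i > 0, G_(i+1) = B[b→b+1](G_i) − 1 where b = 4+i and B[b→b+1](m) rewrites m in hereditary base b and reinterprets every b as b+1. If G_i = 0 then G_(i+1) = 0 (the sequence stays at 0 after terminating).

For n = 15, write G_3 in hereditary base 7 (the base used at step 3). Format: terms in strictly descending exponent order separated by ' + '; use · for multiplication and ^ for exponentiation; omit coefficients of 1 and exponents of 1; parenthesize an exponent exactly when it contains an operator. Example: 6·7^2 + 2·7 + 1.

step 0: 15 = 3·4 + 3; sub 5 for 4: 3·5 + 3; = 18; G_1 = 18−1 = 17
step 1: 17 = 3·5 + 2; sub 6 for 5: 3·6 + 2; = 20; G_2 = 20−1 = 19
step 2: 19 = 3·6 + 1; sub 7 for 6: 3·7 + 1; = 22; G_3 = 22−1 = 21
step 3: 21 = 3·7; sub 8 for 7: 3·8; = 24; G_4 = 24−1 = 23

3·7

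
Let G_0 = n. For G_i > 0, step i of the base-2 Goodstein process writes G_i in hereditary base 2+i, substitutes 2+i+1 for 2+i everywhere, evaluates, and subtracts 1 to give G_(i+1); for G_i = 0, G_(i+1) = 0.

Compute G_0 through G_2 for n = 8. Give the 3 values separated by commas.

8, 80, 553

G_0 = 8. HB_2(8) = 2^(2 + 1). Bump = 81. G_1 = 80.
G_1 = 80. HB_3(80) = 2·3^3 + 2·3^2 + 2·3 + 2. Bump = 554. G_2 = 553.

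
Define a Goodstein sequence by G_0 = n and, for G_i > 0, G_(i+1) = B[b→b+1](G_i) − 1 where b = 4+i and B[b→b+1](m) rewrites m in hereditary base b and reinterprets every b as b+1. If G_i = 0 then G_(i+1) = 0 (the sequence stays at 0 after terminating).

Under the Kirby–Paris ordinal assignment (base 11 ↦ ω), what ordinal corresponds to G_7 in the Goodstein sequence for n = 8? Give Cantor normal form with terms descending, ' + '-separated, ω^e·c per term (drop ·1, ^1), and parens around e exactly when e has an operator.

base 4: 8 = 2·4; at 5: 2·5 = 10; next = 9
base 5: 9 = 5 + 4; at 6: 6 + 4 = 10; next = 9
base 6: 9 = 6 + 3; at 7: 7 + 3 = 10; next = 9
base 7: 9 = 7 + 2; at 8: 8 + 2 = 10; next = 9
base 8: 9 = 8 + 1; at 9: 9 + 1 = 10; next = 9
base 9: 9 = 9; at 10: 10 = 10; next = 9
base 10: 9 = 9; at 11: 9 = 9; next = 8
base 11: 8 = 8; at 12: 8 = 8; next = 7

8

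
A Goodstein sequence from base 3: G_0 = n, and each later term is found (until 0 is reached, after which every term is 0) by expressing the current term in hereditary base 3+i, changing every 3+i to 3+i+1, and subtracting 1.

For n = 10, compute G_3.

i=0: 10 = 3^2 + 1 (b=3); 3→4: 4^2 + 1 = 17; 17−1 = 16
i=1: 16 = 4^2 (b=4); 4→5: 5^2 = 25; 25−1 = 24
i=2: 24 = 4·5 + 4 (b=5); 5→6: 4·6 + 4 = 28; 28−1 = 27

27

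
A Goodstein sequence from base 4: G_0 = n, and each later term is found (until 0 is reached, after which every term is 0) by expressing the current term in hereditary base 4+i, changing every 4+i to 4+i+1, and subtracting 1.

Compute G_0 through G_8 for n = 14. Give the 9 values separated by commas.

step 0: 14 = 3·4 + 2; sub 5 for 4: 3·5 + 2; = 17; G_1 = 17−1 = 16
step 1: 16 = 3·5 + 1; sub 6 for 5: 3·6 + 1; = 19; G_2 = 19−1 = 18
step 2: 18 = 3·6; sub 7 for 6: 3·7; = 21; G_3 = 21−1 = 20
step 3: 20 = 2·7 + 6; sub 8 for 7: 2·8 + 6; = 22; G_4 = 22−1 = 21
step 4: 21 = 2·8 + 5; sub 9 for 8: 2·9 + 5; = 23; G_5 = 23−1 = 22
step 5: 22 = 2·9 + 4; sub 10 for 9: 2·10 + 4; = 24; G_6 = 24−1 = 23
step 6: 23 = 2·10 + 3; sub 11 for 10: 2·11 + 3; = 25; G_7 = 25−1 = 24
step 7: 24 = 2·11 + 2; sub 12 for 11: 2·12 + 2; = 26; G_8 = 26−1 = 25

14, 16, 18, 20, 21, 22, 23, 24, 25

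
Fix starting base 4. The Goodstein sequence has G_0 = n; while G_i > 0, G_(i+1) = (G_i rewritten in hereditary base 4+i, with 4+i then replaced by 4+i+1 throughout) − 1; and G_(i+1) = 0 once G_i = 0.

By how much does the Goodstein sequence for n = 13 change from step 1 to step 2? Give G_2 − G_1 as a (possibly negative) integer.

2

G_0 = 13. HB_4(13) = 3·4 + 1. Bump = 16. G_1 = 15.
G_1 = 15. HB_5(15) = 3·5. Bump = 18. G_2 = 17.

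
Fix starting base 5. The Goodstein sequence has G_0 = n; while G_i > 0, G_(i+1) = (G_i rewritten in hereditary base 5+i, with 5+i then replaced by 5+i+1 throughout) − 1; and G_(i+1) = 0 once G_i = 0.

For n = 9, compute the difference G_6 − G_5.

-1

step 0: 9 = 5 + 4; sub 6 for 5: 6 + 4; = 10; G_1 = 10−1 = 9
step 1: 9 = 6 + 3; sub 7 for 6: 7 + 3; = 10; G_2 = 10−1 = 9
step 2: 9 = 7 + 2; sub 8 for 7: 8 + 2; = 10; G_3 = 10−1 = 9
step 3: 9 = 8 + 1; sub 9 for 8: 9 + 1; = 10; G_4 = 10−1 = 9
step 4: 9 = 9; sub 10 for 9: 10; = 10; G_5 = 10−1 = 9
step 5: 9 = 9; sub 11 for 10: 9; = 9; G_6 = 9−1 = 8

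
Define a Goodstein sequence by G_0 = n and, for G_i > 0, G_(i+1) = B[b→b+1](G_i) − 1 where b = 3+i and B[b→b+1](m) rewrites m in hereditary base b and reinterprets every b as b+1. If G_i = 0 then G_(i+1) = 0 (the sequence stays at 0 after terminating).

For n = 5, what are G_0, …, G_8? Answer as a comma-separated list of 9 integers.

5, 5, 5, 5, 4, 3, 2, 1, 0

5 —HB3→ 3 + 2 —bump→ 4 + 2 = 6 —(−1)→ 5
5 —HB4→ 4 + 1 —bump→ 5 + 1 = 6 —(−1)→ 5
5 —HB5→ 5 —bump→ 6 = 6 —(−1)→ 5
5 —HB6→ 5 —bump→ 5 = 5 —(−1)→ 4
4 —HB7→ 4 —bump→ 4 = 4 —(−1)→ 3
3 —HB8→ 3 —bump→ 3 = 3 —(−1)→ 2
2 —HB9→ 2 —bump→ 2 = 2 —(−1)→ 1
1 —HB10→ 1 —bump→ 1 = 1 —(−1)→ 0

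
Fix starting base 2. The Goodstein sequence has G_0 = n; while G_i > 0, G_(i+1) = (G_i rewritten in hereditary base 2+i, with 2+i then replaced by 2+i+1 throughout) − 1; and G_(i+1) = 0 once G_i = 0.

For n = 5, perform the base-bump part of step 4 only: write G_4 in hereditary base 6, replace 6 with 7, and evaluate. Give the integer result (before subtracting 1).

1198

(0) 5|_2 = 2^2 + 1 ↦ 3^3 + 1|_3 = 28 ⇒ 27
(1) 27|_3 = 3^3 ↦ 4^4|_4 = 256 ⇒ 255
(2) 255|_4 = 3·4^3 + 3·4^2 + 3·4 + 3 ↦ 3·5^3 + 3·5^2 + 3·5 + 3|_5 = 468 ⇒ 467
(3) 467|_5 = 3·5^3 + 3·5^2 + 3·5 + 2 ↦ 3·6^3 + 3·6^2 + 3·6 + 2|_6 = 776 ⇒ 775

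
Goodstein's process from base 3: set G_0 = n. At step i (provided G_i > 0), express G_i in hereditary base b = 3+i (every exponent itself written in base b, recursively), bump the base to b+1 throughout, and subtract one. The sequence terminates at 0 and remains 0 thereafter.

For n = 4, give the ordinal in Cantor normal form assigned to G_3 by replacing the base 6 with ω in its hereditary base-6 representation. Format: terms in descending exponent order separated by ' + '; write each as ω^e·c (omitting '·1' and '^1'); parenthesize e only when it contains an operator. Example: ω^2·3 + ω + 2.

G_0 = 4. HB_3(4) = 3 + 1. Bump = 5. G_1 = 4.
G_1 = 4. HB_4(4) = 4. Bump = 5. G_2 = 4.
G_2 = 4. HB_5(4) = 4. Bump = 4. G_3 = 3.

3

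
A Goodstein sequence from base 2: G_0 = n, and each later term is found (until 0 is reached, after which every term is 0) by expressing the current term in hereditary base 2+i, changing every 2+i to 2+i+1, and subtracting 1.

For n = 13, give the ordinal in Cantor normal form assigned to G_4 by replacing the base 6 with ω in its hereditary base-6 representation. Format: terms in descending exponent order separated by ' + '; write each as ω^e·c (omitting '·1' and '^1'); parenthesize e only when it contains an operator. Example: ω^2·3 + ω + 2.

ω^(ω + 1) + ω^3·3 + ω^2·3 + ω·3 + 1

base 2: 13 = 2^(2 + 1) + 2^2 + 1; at 3: 3^(3 + 1) + 3^3 + 1 = 109; next = 108
base 3: 108 = 3^(3 + 1) + 3^3; at 4: 4^(4 + 1) + 4^4 = 1280; next = 1279
base 4: 1279 = 4^(4 + 1) + 3·4^3 + 3·4^2 + 3·4 + 3; at 5: 5^(5 + 1) + 3·5^3 + 3·5^2 + 3·5 + 3 = 16093; next = 16092
base 5: 16092 = 5^(5 + 1) + 3·5^3 + 3·5^2 + 3·5 + 2; at 6: 6^(6 + 1) + 3·6^3 + 3·6^2 + 3·6 + 2 = 280712; next = 280711
base 6: 280711 = 6^(6 + 1) + 3·6^3 + 3·6^2 + 3·6 + 1; at 7: 7^(7 + 1) + 3·7^3 + 3·7^2 + 3·7 + 1 = 5765999; next = 5765998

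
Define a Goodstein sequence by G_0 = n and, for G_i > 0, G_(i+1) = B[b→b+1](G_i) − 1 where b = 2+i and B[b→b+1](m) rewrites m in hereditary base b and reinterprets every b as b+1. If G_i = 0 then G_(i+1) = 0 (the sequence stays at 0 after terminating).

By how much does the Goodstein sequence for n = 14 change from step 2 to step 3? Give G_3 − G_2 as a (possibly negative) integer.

[0] 14 ≡ 2^(2 + 1) + 2^2 + 2 (base 2). Lift 3: 111. −1: 110.
[1] 110 ≡ 3^(3 + 1) + 3^3 + 2 (base 3). Lift 4: 1282. −1: 1281.
[2] 1281 ≡ 4^(4 + 1) + 4^4 + 1 (base 4). Lift 5: 18751. −1: 18750.

17469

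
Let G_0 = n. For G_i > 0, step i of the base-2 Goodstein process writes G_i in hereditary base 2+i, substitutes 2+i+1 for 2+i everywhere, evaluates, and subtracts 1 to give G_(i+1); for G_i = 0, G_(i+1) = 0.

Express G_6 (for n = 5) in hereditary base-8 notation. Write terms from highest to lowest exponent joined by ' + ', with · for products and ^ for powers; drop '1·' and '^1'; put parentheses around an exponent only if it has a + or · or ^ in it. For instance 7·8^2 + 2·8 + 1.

3·8^3 + 3·8^2 + 2·8 + 7

step 0: 5 = 2^2 + 1; sub 3 for 2: 3^3 + 1; = 28; G_1 = 28−1 = 27
step 1: 27 = 3^3; sub 4 for 3: 4^4; = 256; G_2 = 256−1 = 255
step 2: 255 = 3·4^3 + 3·4^2 + 3·4 + 3; sub 5 for 4: 3·5^3 + 3·5^2 + 3·5 + 3; = 468; G_3 = 468−1 = 467
step 3: 467 = 3·5^3 + 3·5^2 + 3·5 + 2; sub 6 for 5: 3·6^3 + 3·6^2 + 3·6 + 2; = 776; G_4 = 776−1 = 775
step 4: 775 = 3·6^3 + 3·6^2 + 3·6 + 1; sub 7 for 6: 3·7^3 + 3·7^2 + 3·7 + 1; = 1198; G_5 = 1198−1 = 1197
step 5: 1197 = 3·7^3 + 3·7^2 + 3·7; sub 8 for 7: 3·8^3 + 3·8^2 + 3·8; = 1752; G_6 = 1752−1 = 1751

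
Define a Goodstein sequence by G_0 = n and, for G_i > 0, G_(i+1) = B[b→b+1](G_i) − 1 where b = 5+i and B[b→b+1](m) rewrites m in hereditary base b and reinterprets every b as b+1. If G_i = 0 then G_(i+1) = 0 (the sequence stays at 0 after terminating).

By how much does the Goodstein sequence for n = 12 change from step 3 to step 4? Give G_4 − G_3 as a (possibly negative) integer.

0

step 0: 12 = 2·5 + 2; sub 6 for 5: 2·6 + 2; = 14; G_1 = 14−1 = 13
step 1: 13 = 2·6 + 1; sub 7 for 6: 2·7 + 1; = 15; G_2 = 15−1 = 14
step 2: 14 = 2·7; sub 8 for 7: 2·8; = 16; G_3 = 16−1 = 15
step 3: 15 = 8 + 7; sub 9 for 8: 9 + 7; = 16; G_4 = 16−1 = 15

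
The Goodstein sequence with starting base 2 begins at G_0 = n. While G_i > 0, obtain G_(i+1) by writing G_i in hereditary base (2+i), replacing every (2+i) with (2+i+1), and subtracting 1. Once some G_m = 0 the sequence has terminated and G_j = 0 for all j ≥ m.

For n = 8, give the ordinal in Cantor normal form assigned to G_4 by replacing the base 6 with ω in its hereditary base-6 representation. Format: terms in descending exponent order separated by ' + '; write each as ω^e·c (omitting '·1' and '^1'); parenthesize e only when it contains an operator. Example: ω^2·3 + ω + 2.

ω^ω·2 + ω^2·2 + ω + 5

8 —HB2→ 2^(2 + 1) —bump→ 3^(3 + 1) = 81 —(−1)→ 80
80 —HB3→ 2·3^3 + 2·3^2 + 2·3 + 2 —bump→ 2·4^4 + 2·4^2 + 2·4 + 2 = 554 —(−1)→ 553
553 —HB4→ 2·4^4 + 2·4^2 + 2·4 + 1 —bump→ 2·5^5 + 2·5^2 + 2·5 + 1 = 6311 —(−1)→ 6310
6310 —HB5→ 2·5^5 + 2·5^2 + 2·5 —bump→ 2·6^6 + 2·6^2 + 2·6 = 93396 —(−1)→ 93395
93395 —HB6→ 2·6^6 + 2·6^2 + 6 + 5 —bump→ 2·7^7 + 2·7^2 + 7 + 5 = 1647196 —(−1)→ 1647195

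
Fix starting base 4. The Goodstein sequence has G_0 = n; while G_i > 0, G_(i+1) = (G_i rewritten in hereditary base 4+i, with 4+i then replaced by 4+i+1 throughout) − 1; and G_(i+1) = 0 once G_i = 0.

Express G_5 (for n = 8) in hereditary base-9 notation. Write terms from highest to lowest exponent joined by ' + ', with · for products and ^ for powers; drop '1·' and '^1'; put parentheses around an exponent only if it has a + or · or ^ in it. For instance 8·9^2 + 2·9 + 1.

step 0: 8 = 2·4; sub 5 for 4: 2·5; = 10; G_1 = 10−1 = 9
step 1: 9 = 5 + 4; sub 6 for 5: 6 + 4; = 10; G_2 = 10−1 = 9
step 2: 9 = 6 + 3; sub 7 for 6: 7 + 3; = 10; G_3 = 10−1 = 9
step 3: 9 = 7 + 2; sub 8 for 7: 8 + 2; = 10; G_4 = 10−1 = 9
step 4: 9 = 8 + 1; sub 9 for 8: 9 + 1; = 10; G_5 = 10−1 = 9
step 5: 9 = 9; sub 10 for 9: 10; = 10; G_6 = 10−1 = 9

9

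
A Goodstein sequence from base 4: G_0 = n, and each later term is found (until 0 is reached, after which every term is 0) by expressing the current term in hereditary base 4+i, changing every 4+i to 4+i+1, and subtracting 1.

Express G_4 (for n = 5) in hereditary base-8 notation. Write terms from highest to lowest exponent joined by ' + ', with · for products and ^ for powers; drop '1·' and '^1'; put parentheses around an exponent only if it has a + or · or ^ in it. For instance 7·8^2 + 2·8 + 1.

3

5 —HB4→ 4 + 1 —bump→ 5 + 1 = 6 —(−1)→ 5
5 —HB5→ 5 —bump→ 6 = 6 —(−1)→ 5
5 —HB6→ 5 —bump→ 5 = 5 —(−1)→ 4
4 —HB7→ 4 —bump→ 4 = 4 —(−1)→ 3
3 —HB8→ 3 —bump→ 3 = 3 —(−1)→ 2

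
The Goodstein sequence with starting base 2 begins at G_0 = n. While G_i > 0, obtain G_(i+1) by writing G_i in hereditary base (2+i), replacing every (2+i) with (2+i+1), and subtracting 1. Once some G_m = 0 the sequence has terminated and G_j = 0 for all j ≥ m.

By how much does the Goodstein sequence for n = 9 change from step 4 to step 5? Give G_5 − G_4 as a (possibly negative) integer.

2331083

[0] 9 ≡ 2^(2 + 1) + 1 (base 2). Lift 3: 82. −1: 81.
[1] 81 ≡ 3^(3 + 1) (base 3). Lift 4: 1024. −1: 1023.
[2] 1023 ≡ 3·4^4 + 3·4^3 + 3·4^2 + 3·4 + 3 (base 4). Lift 5: 9843. −1: 9842.
[3] 9842 ≡ 3·5^5 + 3·5^3 + 3·5^2 + 3·5 + 2 (base 5). Lift 6: 140744. −1: 140743.
[4] 140743 ≡ 3·6^6 + 3·6^3 + 3·6^2 + 3·6 + 1 (base 6). Lift 7: 2471827. −1: 2471826.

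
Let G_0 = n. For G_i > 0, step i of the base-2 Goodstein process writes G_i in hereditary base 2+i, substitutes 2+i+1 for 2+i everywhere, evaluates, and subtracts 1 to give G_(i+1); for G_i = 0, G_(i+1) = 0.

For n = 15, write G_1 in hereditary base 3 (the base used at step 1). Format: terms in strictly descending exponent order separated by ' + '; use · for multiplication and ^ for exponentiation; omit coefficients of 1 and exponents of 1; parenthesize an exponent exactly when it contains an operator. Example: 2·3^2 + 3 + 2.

3^(3 + 1) + 3^3 + 3

(0) 15|_2 = 2^(2 + 1) + 2^2 + 2 + 1 ↦ 3^(3 + 1) + 3^3 + 3 + 1|_3 = 112 ⇒ 111
(1) 111|_3 = 3^(3 + 1) + 3^3 + 3 ↦ 4^(4 + 1) + 4^4 + 4|_4 = 1284 ⇒ 1283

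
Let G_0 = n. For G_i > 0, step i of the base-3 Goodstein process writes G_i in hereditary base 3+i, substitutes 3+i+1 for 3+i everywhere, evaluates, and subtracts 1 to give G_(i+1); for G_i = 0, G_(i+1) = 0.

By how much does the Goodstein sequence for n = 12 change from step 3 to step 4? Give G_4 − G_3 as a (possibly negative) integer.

12 —HB3→ 3^2 + 3 —bump→ 4^2 + 4 = 20 —(−1)→ 19
19 —HB4→ 4^2 + 3 —bump→ 5^2 + 3 = 28 —(−1)→ 27
27 —HB5→ 5^2 + 2 —bump→ 6^2 + 2 = 38 —(−1)→ 37
37 —HB6→ 6^2 + 1 —bump→ 7^2 + 1 = 50 —(−1)→ 49

12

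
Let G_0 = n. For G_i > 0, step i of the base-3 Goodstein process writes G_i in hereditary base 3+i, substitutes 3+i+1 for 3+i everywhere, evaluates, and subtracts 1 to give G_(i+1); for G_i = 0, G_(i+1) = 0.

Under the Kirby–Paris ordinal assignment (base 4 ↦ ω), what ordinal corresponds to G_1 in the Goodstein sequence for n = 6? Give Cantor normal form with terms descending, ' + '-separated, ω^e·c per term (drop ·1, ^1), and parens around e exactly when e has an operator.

(0) 6|_3 = 2·3 ↦ 2·4|_4 = 8 ⇒ 7
(1) 7|_4 = 4 + 3 ↦ 5 + 3|_5 = 8 ⇒ 7

ω + 3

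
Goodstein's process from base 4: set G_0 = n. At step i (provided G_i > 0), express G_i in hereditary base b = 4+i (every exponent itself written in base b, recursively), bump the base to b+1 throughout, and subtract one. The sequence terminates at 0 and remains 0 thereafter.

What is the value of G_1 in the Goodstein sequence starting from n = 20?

step 0: 20 = 4^2 + 4; sub 5 for 4: 5^2 + 5; = 30; G_1 = 30−1 = 29
step 1: 29 = 5^2 + 4; sub 6 for 5: 6^2 + 4; = 40; G_2 = 40−1 = 39

29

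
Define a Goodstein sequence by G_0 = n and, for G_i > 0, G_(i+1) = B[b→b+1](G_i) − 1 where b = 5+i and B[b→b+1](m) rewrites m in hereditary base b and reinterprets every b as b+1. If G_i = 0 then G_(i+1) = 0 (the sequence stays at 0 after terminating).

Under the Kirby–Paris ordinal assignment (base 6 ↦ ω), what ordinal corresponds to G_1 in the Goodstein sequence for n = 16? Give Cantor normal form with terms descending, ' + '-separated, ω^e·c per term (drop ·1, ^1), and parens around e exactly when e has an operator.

16 —HB5→ 3·5 + 1 —bump→ 3·6 + 1 = 19 —(−1)→ 18
18 —HB6→ 3·6 —bump→ 3·7 = 21 —(−1)→ 20

ω·3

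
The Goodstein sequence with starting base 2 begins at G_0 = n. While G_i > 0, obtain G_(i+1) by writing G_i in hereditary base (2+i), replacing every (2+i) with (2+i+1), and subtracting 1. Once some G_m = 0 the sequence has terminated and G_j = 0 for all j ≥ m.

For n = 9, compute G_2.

(0) 9|_2 = 2^(2 + 1) + 1 ↦ 3^(3 + 1) + 1|_3 = 82 ⇒ 81
(1) 81|_3 = 3^(3 + 1) ↦ 4^(4 + 1)|_4 = 1024 ⇒ 1023
(2) 1023|_4 = 3·4^4 + 3·4^3 + 3·4^2 + 3·4 + 3 ↦ 3·5^5 + 3·5^3 + 3·5^2 + 3·5 + 3|_5 = 9843 ⇒ 9842

1023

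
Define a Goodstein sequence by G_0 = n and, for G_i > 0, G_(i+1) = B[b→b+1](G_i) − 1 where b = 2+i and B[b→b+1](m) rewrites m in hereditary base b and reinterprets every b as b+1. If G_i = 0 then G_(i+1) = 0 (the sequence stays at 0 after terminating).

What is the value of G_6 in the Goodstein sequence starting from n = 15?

15 —HB2→ 2^(2 + 1) + 2^2 + 2 + 1 —bump→ 3^(3 + 1) + 3^3 + 3 + 1 = 112 —(−1)→ 111
111 —HB3→ 3^(3 + 1) + 3^3 + 3 —bump→ 4^(4 + 1) + 4^4 + 4 = 1284 —(−1)→ 1283
1283 —HB4→ 4^(4 + 1) + 4^4 + 3 —bump→ 5^(5 + 1) + 5^5 + 3 = 18753 —(−1)→ 18752
18752 —HB5→ 5^(5 + 1) + 5^5 + 2 —bump→ 6^(6 + 1) + 6^6 + 2 = 326594 —(−1)→ 326593
326593 —HB6→ 6^(6 + 1) + 6^6 + 1 —bump→ 7^(7 + 1) + 7^7 + 1 = 6588345 —(−1)→ 6588344
6588344 —HB7→ 7^(7 + 1) + 7^7 —bump→ 8^(8 + 1) + 8^8 = 150994944 —(−1)→ 150994943
150994943 —HB8→ 8^(8 + 1) + 7·8^7 + 7·8^6 + 7·8^5 + 7·8^4 + 7·8^3 + 7·8^2 + 7·8 + 7 —bump→ 9^(9 + 1) + 7·9^7 + 7·9^6 + 7·9^5 + 7·9^4 + 7·9^3 + 7·9^2 + 7·9 + 7 = 3524450281 —(−1)→ 3524450280

150994943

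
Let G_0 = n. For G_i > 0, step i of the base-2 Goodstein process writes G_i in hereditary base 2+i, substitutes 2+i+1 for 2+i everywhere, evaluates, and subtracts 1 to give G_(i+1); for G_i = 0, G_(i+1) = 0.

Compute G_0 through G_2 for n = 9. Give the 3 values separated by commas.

9, 81, 1023

G_0=9  [base 2] 2^(2 + 1) + 1  →[2↦3]→  3^(3 + 1) + 1 = 82  −1 ⇒ G_1=81
G_1=81  [base 3] 3^(3 + 1)  →[3↦4]→  4^(4 + 1) = 1024  −1 ⇒ G_2=1023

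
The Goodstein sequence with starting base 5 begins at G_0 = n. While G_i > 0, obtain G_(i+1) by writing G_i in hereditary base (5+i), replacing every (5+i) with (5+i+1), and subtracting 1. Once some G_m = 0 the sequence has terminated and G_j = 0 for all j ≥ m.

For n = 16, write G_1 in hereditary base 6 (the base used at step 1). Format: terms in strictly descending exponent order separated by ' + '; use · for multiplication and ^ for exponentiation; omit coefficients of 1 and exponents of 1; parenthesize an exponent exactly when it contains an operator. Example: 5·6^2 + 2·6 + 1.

3·6

i=0: 16 = 3·5 + 1 (b=5); 5→6: 3·6 + 1 = 19; 19−1 = 18
i=1: 18 = 3·6 (b=6); 6→7: 3·7 = 21; 21−1 = 20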